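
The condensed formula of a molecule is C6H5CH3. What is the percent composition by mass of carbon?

91.25%

Atom tally by fragment:
  benzene ring core → C:6 H:6
  (− 1 ring H displaced by substituents)
  + CH3 → C:1 H:3
Element totals:
  C: 7
  H: 8
Molecular formula: C7H8.
Molar mass = 92.141 g/mol.
Mass from C: 7 × 12.011 = 84.077 g/mol.
%C = 84.077 / 92.141 × 100 = 91.25%.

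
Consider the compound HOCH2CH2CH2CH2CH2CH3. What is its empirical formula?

C6H14O

Atom tally by fragment:
  HOCH2 → C:1 H:3 O:1
  CH2 → C:1 H:2
  CH2 → C:1 H:2
  CH2 → C:1 H:2
  CH2 → C:1 H:2
  CH3 → C:1 H:3
Element totals:
  C: 6
  H: 14
  O: 1
Molecular formula: C6H14O.
gcd of subscripts (6, 14, 1) = 1, so the empirical formula equals the molecular formula.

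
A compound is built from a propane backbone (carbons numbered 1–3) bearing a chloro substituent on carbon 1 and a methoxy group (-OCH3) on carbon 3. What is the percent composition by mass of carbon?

Atom tally by fragment:
  ClCH2 → C:1 H:2 Cl:1
  CH2 → C:1 H:2
  CH2OCH3 → C:2 H:5 O:1
Element totals:
  C: 4
  H: 9
  Cl: 1
  O: 1
Molecular formula: C4H9ClO.
Molar mass = 108.565 g/mol.
Mass from C: 4 × 12.011 = 48.044 g/mol.
%C = 48.044 / 108.565 × 100 = 44.25%.

44.25%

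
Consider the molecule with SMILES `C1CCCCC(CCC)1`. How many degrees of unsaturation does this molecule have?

Atom tally by fragment:
  cyclohexane ring core → C:6 H:12
  (− 1 ring H displaced by substituents)
  + CH2CH2CH3 → C:3 H:7
Element totals:
  C: 9
  H: 18
Molecular formula: C9H18.
DoU = (2C + 2 + N − H − X) / 2 = (2·9 + 2 + 0 − 18 − 0) / 2 = 1.

1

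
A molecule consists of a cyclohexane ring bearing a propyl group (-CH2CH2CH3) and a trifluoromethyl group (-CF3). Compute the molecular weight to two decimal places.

Atom tally by fragment:
  cyclohexane ring core → C:6 H:12
  (− 2 ring H displaced by substituents)
  + CH2CH2CH3 → C:3 H:7
  + CF3 → C:1 F:3
Element totals:
  C: 10
  H: 17
  F: 3
Molecular formula: C10H17F3.
  M = 10(12.011) + 17(1.008) + 3(18.998)
    = 120.110 + 17.136 + 56.994 = 194.240

194.24 g/mol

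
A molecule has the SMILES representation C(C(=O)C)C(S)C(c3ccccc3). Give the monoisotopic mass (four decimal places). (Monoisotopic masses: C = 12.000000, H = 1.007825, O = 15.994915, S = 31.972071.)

Atom tally by fragment:
  CH3COCH2 → C:3 H:5 O:1
  CH(SH) → C:1 H:2 S:1
  CH2C6H5 → C:7 H:7
Element totals:
  C: 11
  H: 14
  O: 1
  S: 1
Molecular formula: C11H14OS.
  M = 11(12.0) + 14(1.007825) + 15.994915 + 31.972071
    = 132.000000 + 14.109550 + 15.994915 + 31.972071 = 194.076536

194.0765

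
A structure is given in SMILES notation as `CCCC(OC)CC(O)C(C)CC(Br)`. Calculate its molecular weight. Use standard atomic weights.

Atom tally by fragment:
  CH3 → C:1 H:3
  CH2 → C:1 H:2
  CH2 → C:1 H:2
  CH(OCH3) → C:2 H:4 O:1
  CH2 → C:1 H:2
  CH(OH) → C:1 H:2 O:1
  CH(CH3) → C:2 H:4
  CH2 → C:1 H:2
  CH2Br → C:1 H:2 Br:1
Element totals:
  C: 11
  H: 23
  Br: 1
  O: 2
Molecular formula: C11H23BrO2.
  M = 11(12.011) + 23(1.008) + 79.904 + 2(15.999)
    = 132.121 + 23.184 + 79.904 + 31.998 = 267.207

267.21 g/mol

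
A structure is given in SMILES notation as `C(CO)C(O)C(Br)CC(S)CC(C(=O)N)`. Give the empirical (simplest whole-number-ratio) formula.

Atom tally by fragment:
  HOCH2CH2 → C:2 H:5 O:1
  CH(OH) → C:1 H:2 O:1
  CH(Br) → C:1 H:1 Br:1
  CH2 → C:1 H:2
  CH(SH) → C:1 H:2 S:1
  CH2 → C:1 H:2
  CH2CONH2 → C:2 H:4 O:1 N:1
Element totals:
  C: 9
  H: 18
  Br: 1
  N: 1
  O: 3
  S: 1
Molecular formula: C9H18BrNO3S.
gcd of subscripts (1, 9, 18, 1, 3, 1) = 1, so the empirical formula equals the molecular formula.

C9H18BrNO3S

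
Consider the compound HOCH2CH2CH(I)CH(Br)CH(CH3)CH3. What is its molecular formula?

C7H14BrIO

Atom tally by fragment:
  HOCH2CH2 → C:2 H:5 O:1
  CH(I) → C:1 H:1 I:1
  CH(Br) → C:1 H:1 Br:1
  CH(CH3) → C:2 H:4
  CH3 → C:1 H:3
Element totals:
  C: 7
  H: 14
  Br: 1
  I: 1
  O: 1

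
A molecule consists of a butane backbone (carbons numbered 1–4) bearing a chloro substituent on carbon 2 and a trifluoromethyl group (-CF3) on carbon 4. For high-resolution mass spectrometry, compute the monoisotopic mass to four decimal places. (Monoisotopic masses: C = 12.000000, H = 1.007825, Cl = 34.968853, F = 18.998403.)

Atom tally by fragment:
  CH3 → C:1 H:3
  CH(Cl) → C:1 H:1 Cl:1
  CH2 → C:1 H:2
  CH2CF3 → C:2 H:2 F:3
Element totals:
  C: 5
  H: 8
  Cl: 1
  F: 3
Molecular formula: C5H8ClF3.
  M = 5(12.0) + 8(1.007825) + 34.968853 + 3(18.998403)
    = 60.000000 + 8.062600 + 34.968853 + 56.995209 = 160.026662

160.0267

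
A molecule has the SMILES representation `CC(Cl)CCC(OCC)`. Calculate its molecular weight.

Atom tally by fragment:
  CH3 → C:1 H:3
  CH(Cl) → C:1 H:1 Cl:1
  CH2 → C:1 H:2
  CH2 → C:1 H:2
  CH2OC2H5 → C:3 H:7 O:1
Element totals:
  C: 7
  H: 15
  Cl: 1
  O: 1
Molecular formula: C7H15ClO.
  M = 7(12.011) + 15(1.008) + 35.45 + 15.999
    = 84.077 + 15.120 + 35.450 + 15.999 = 150.646

150.65 g/mol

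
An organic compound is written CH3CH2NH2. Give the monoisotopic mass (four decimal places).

45.0578

Atom tally by fragment:
  CH3 → C:1 H:3
  CH2NH2 → C:1 H:4 N:1
Element totals:
  C: 2
  H: 7
  N: 1
Molecular formula: C2H7N.
  M = 2(12.0) + 7(1.007825) + 14.003074
    = 24.000000 + 7.054775 + 14.003074 = 45.057849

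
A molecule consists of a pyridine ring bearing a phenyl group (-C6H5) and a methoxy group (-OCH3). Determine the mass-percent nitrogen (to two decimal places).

Atom tally by fragment:
  pyridine ring core → C:5 H:5 N:1
  (− 2 ring H displaced by substituents)
  + C6H5 → C:6 H:5
  + OCH3 → C:1 H:3 O:1
Element totals:
  C: 12
  H: 11
  N: 1
  O: 1
Molecular formula: C12H11NO.
Molar mass = 185.226 g/mol.
Mass from N: 1 × 14.007 = 14.007 g/mol.
%N = 14.007 / 185.226 × 100 = 7.56%.

7.56%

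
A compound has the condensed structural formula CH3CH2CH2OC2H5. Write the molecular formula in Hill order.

C5H12O

Element totals:
  C: 5
  H: 12
  O: 1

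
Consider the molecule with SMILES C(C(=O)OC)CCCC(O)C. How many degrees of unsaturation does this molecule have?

1

Atom tally by fragment:
  CH3OOCCH2 → C:3 H:5 O:2
  CH2 → C:1 H:2
  CH2 → C:1 H:2
  CH2 → C:1 H:2
  CH(OH) → C:1 H:2 O:1
  CH3 → C:1 H:3
Element totals:
  C: 8
  H: 16
  O: 3
Molecular formula: C8H16O3.
DoU = (2C + 2 + N − H − X) / 2 = (2·8 + 2 + 0 − 16 − 0) / 2 = 1.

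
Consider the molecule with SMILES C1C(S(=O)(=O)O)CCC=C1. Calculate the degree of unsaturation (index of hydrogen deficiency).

Atom tally by fragment:
  cyclohexene ring core → C:6 H:10
  (− 1 ring H displaced by substituents)
  + SO3H → S:1 O:3 H:1
Element totals:
  C: 6
  H: 10
  O: 3
  S: 1
Molecular formula: C6H10O3S.
DoU = (2C + 2 + N − H − X) / 2 = (2·6 + 2 + 0 − 10 − 0) / 2 = 2.

2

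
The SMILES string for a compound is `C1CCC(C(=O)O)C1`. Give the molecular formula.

Atom tally by fragment:
  cyclopentane ring core → C:5 H:10
  (− 1 ring H displaced by substituents)
  + COOH → C:1 H:1 O:2
Element totals:
  C: 6
  H: 10
  O: 2

C6H10O2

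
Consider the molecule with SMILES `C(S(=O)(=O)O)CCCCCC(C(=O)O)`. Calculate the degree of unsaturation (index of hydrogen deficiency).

Atom tally by fragment:
  HO3SCH2 → C:1 H:3 S:1 O:3
  CH2 → C:1 H:2
  CH2 → C:1 H:2
  CH2 → C:1 H:2
  CH2 → C:1 H:2
  CH2 → C:1 H:2
  CH2COOH → C:2 H:3 O:2
Element totals:
  C: 8
  H: 16
  O: 5
  S: 1
Molecular formula: C8H16O5S.
DoU = (2C + 2 + N − H − X) / 2 = (2·8 + 2 + 0 − 16 − 0) / 2 = 1.

1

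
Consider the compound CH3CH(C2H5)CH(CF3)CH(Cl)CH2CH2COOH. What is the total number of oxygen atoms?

2

Atom tally by fragment:
  CH3 → C:1 H:3
  CH(C2H5) → C:3 H:6
  CH(CF3) → C:2 H:1 F:3
  CH(Cl) → C:1 H:1 Cl:1
  CH2 → C:1 H:2
  CH2COOH → C:2 H:3 O:2
Element totals:
  C: 10
  H: 16
  Cl: 1
  F: 3
  O: 2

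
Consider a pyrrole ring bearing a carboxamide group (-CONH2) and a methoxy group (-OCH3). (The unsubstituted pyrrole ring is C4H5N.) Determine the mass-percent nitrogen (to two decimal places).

Atom tally by fragment:
  pyrrole ring core → C:4 H:5 N:1
  (− 2 ring H displaced by substituents)
  + CONH2 → C:1 H:2 O:1 N:1
  + OCH3 → C:1 H:3 O:1
Element totals:
  C: 6
  H: 8
  N: 2
  O: 2
Molecular formula: C6H8N2O2.
Molar mass = 140.142 g/mol.
Mass from N: 2 × 14.007 = 28.014 g/mol.
%N = 28.014 / 140.142 × 100 = 19.99%.

19.99%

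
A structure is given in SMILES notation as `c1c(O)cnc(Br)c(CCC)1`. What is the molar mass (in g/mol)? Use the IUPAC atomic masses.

Atom tally by fragment:
  pyridine ring core → C:5 H:5 N:1
  (− 3 ring H displaced by substituents)
  + OH → O:1 H:1
  + Br → Br:1
  + CH2CH2CH3 → C:3 H:7
Element totals:
  C: 8
  H: 10
  Br: 1
  N: 1
  O: 1
Molecular formula: C8H10BrNO.
  M = 8(12.011) + 10(1.008) + 79.904 + 14.007 + 15.999
    = 96.088 + 10.080 + 79.904 + 14.007 + 15.999 = 216.078

216.08 g/mol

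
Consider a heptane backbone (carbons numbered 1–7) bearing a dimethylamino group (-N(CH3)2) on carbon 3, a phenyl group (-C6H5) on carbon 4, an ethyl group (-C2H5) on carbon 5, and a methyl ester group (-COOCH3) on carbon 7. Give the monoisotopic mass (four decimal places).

Atom tally by fragment:
  CH3 → C:1 H:3
  CH2 → C:1 H:2
  CH(N(CH3)2) → C:3 H:7 N:1
  CH(C6H5) → C:7 H:6
  CH(C2H5) → C:3 H:6
  CH2 → C:1 H:2
  CH2COOCH3 → C:3 H:5 O:2
Element totals:
  C: 19
  H: 31
  N: 1
  O: 2
Molecular formula: C19H31NO2.
  M = 19(12.0) + 31(1.007825) + 14.003074 + 2(15.994915)
    = 228.000000 + 31.242575 + 14.003074 + 31.989830 = 305.235479

305.2355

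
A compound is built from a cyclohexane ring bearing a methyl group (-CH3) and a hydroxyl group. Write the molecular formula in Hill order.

Atom tally by fragment:
  cyclohexane ring core → C:6 H:12
  (− 2 ring H displaced by substituents)
  + CH3 → C:1 H:3
  + OH → O:1 H:1
Element totals:
  C: 7
  H: 14
  O: 1

C7H14O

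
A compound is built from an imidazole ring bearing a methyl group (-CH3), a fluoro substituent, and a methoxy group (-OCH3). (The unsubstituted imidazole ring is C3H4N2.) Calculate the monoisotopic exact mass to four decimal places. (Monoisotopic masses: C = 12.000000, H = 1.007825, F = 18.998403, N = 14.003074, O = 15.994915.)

Atom tally by fragment:
  imidazole ring core → C:3 H:4 N:2
  (− 3 ring H displaced by substituents)
  + CH3 → C:1 H:3
  + F → F:1
  + OCH3 → C:1 H:3 O:1
Element totals:
  C: 5
  H: 7
  F: 1
  N: 2
  O: 1
Molecular formula: C5H7FN2O.
  M = 5(12.0) + 7(1.007825) + 18.998403 + 2(14.003074) + 15.994915
    = 60.000000 + 7.054775 + 18.998403 + 28.006148 + 15.994915 = 130.054241

130.0542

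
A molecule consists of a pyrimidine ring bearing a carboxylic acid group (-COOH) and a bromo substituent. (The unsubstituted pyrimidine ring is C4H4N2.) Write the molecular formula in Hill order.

Atom tally by fragment:
  pyrimidine ring core → C:4 H:4 N:2
  (− 2 ring H displaced by substituents)
  + COOH → C:1 H:1 O:2
  + Br → Br:1
Element totals:
  C: 5
  H: 3
  Br: 1
  N: 2
  O: 2

C5H3BrN2O2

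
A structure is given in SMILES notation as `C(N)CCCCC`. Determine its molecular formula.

C6H15N

Atom tally by fragment:
  H2NCH2 → C:1 H:4 N:1
  CH2 → C:1 H:2
  CH2 → C:1 H:2
  CH2 → C:1 H:2
  CH2 → C:1 H:2
  CH3 → C:1 H:3
Element totals:
  C: 6
  H: 15
  N: 1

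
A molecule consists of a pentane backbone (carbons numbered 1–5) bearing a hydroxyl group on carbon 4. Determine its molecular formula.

C5H12O

Atom tally by fragment:
  CH3 → C:1 H:3
  CH2 → C:1 H:2
  CH2 → C:1 H:2
  CH(OH) → C:1 H:2 O:1
  CH3 → C:1 H:3
Element totals:
  C: 5
  H: 12
  O: 1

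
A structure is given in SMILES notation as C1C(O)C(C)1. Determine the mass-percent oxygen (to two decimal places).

22.19%

Atom tally by fragment:
  cyclopropane ring core → C:3 H:6
  (− 2 ring H displaced by substituents)
  + OH → O:1 H:1
  + CH3 → C:1 H:3
Element totals:
  C: 4
  H: 8
  O: 1
Molecular formula: C4H8O.
Molar mass = 72.107 g/mol.
Mass from O: 1 × 15.999 = 15.999 g/mol.
%O = 15.999 / 72.107 × 100 = 22.19%.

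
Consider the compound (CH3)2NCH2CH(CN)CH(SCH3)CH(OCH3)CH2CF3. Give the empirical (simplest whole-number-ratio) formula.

Element totals:
  C: 11
  H: 19
  F: 3
  N: 2
  O: 1
  S: 1
Molecular formula: C11H19F3N2OS.
gcd of subscripts (11, 3, 19, 2, 1, 1) = 1, so the empirical formula equals the molecular formula.

C11H19F3N2OS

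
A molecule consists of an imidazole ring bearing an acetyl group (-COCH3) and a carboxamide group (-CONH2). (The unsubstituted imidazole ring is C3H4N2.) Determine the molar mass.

153.14 g/mol

Atom tally by fragment:
  imidazole ring core → C:3 H:4 N:2
  (− 2 ring H displaced by substituents)
  + COCH3 → C:2 H:3 O:1
  + CONH2 → C:1 H:2 O:1 N:1
Element totals:
  C: 6
  H: 7
  N: 3
  O: 2
Molecular formula: C6H7N3O2.
  M = 6(12.011) + 7(1.008) + 3(14.007) + 2(15.999)
    = 72.066 + 7.056 + 42.021 + 31.998 = 153.141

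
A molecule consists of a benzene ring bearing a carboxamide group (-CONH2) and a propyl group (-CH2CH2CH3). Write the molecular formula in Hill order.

C10H13NO

Atom tally by fragment:
  benzene ring core → C:6 H:6
  (− 2 ring H displaced by substituents)
  + CONH2 → C:1 H:2 O:1 N:1
  + CH2CH2CH3 → C:3 H:7
Element totals:
  C: 10
  H: 13
  N: 1
  O: 1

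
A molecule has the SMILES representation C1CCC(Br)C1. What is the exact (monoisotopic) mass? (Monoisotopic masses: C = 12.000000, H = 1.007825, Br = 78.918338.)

147.9888

Atom tally by fragment:
  cyclopentane ring core → C:5 H:10
  (− 1 ring H displaced by substituents)
  + Br → Br:1
Element totals:
  C: 5
  H: 9
  Br: 1
Molecular formula: C5H9Br.
  M = 5(12.0) + 9(1.007825) + 78.918338
    = 60.000000 + 9.070425 + 78.918338 = 147.988763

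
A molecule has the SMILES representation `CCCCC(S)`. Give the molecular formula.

C5H12S

Atom tally by fragment:
  CH3 → C:1 H:3
  CH2 → C:1 H:2
  CH2 → C:1 H:2
  CH2 → C:1 H:2
  CH2SH → C:1 H:3 S:1
Element totals:
  C: 5
  H: 12
  S: 1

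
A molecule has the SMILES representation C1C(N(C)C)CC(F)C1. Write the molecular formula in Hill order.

Atom tally by fragment:
  cyclopentane ring core → C:5 H:10
  (− 2 ring H displaced by substituents)
  + N(CH3)2 → N:1 C:2 H:6
  + F → F:1
Element totals:
  C: 7
  H: 14
  F: 1
  N: 1

C7H14FN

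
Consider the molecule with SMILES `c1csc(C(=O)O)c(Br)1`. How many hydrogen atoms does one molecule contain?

3

Atom tally by fragment:
  thiophene ring core → C:4 H:4 S:1
  (− 2 ring H displaced by substituents)
  + COOH → C:1 H:1 O:2
  + Br → Br:1
Element totals:
  C: 5
  H: 3
  Br: 1
  O: 2
  S: 1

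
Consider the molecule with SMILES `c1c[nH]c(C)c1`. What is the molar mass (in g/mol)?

81.12 g/mol

Atom tally by fragment:
  pyrrole ring core → C:4 H:5 N:1
  (− 1 ring H displaced by substituents)
  + CH3 → C:1 H:3
Element totals:
  C: 5
  H: 7
  N: 1
Molecular formula: C5H7N.
  M = 5(12.011) + 7(1.008) + 14.007
    = 60.055 + 7.056 + 14.007 = 81.118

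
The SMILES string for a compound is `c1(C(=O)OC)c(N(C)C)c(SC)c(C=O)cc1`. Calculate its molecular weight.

Atom tally by fragment:
  benzene ring core → C:6 H:6
  (− 4 ring H displaced by substituents)
  + COOCH3 → C:2 H:3 O:2
  + N(CH3)2 → N:1 C:2 H:6
  + SCH3 → C:1 H:3 S:1
  + CHO → C:1 H:1 O:1
Element totals:
  C: 12
  H: 15
  N: 1
  O: 3
  S: 1
Molecular formula: C12H15NO3S.
  M = 12(12.011) + 15(1.008) + 14.007 + 3(15.999) + 32.06
    = 144.132 + 15.120 + 14.007 + 47.997 + 32.060 = 253.316

253.32 g/mol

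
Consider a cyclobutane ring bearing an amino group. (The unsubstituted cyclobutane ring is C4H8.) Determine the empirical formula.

Atom tally by fragment:
  cyclobutane ring core → C:4 H:8
  (− 1 ring H displaced by substituents)
  + NH2 → N:1 H:2
Element totals:
  C: 4
  H: 9
  N: 1
Molecular formula: C4H9N.
gcd of subscripts (4, 9, 1) = 1, so the empirical formula equals the molecular formula.

C4H9N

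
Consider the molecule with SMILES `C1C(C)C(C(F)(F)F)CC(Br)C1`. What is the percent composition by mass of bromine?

32.60%

Atom tally by fragment:
  cyclohexane ring core → C:6 H:12
  (− 3 ring H displaced by substituents)
  + CH3 → C:1 H:3
  + CF3 → C:1 F:3
  + Br → Br:1
Element totals:
  C: 8
  H: 12
  Br: 1
  F: 3
Molecular formula: C8H12BrF3.
Molar mass = 245.082 g/mol.
Mass from Br: 1 × 79.904 = 79.904 g/mol.
%Br = 79.904 / 245.082 × 100 = 32.60%.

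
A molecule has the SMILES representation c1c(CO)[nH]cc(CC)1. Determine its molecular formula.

C7H11NO

Atom tally by fragment:
  pyrrole ring core → C:4 H:5 N:1
  (− 2 ring H displaced by substituents)
  + CH2OH → C:1 H:3 O:1
  + C2H5 → C:2 H:5
Element totals:
  C: 7
  H: 11
  N: 1
  O: 1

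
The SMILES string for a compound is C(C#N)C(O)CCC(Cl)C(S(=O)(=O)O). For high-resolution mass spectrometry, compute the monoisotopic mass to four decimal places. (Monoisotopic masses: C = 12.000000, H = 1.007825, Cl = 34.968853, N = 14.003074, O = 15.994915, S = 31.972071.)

Atom tally by fragment:
  NCCH2 → C:2 H:2 N:1
  CH(OH) → C:1 H:2 O:1
  CH2 → C:1 H:2
  CH2 → C:1 H:2
  CH(Cl) → C:1 H:1 Cl:1
  CH2SO3H → C:1 H:3 S:1 O:3
Element totals:
  C: 7
  H: 12
  Cl: 1
  N: 1
  O: 4
  S: 1
Molecular formula: C7H12ClNO4S.
  M = 7(12.0) + 12(1.007825) + 34.968853 + 14.003074 + 4(15.994915) + 31.972071
    = 84.000000 + 12.093900 + 34.968853 + 14.003074 + 63.979660 + 31.972071 = 241.017558

241.0176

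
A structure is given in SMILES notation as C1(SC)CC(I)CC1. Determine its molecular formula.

Atom tally by fragment:
  cyclopentane ring core → C:5 H:10
  (− 2 ring H displaced by substituents)
  + SCH3 → C:1 H:3 S:1
  + I → I:1
Element totals:
  C: 6
  H: 11
  I: 1
  S: 1

C6H11IS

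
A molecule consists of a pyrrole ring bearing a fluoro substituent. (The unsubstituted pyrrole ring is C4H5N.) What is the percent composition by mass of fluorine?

Atom tally by fragment:
  pyrrole ring core → C:4 H:5 N:1
  (− 1 ring H displaced by substituents)
  + F → F:1
Element totals:
  C: 4
  H: 4
  F: 1
  N: 1
Molecular formula: C4H4FN.
Molar mass = 85.081 g/mol.
Mass from F: 1 × 18.998 = 18.998 g/mol.
%F = 18.998 / 85.081 × 100 = 22.33%.

22.33%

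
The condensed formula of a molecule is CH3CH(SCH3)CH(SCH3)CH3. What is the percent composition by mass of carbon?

Element totals:
  C: 6
  H: 14
  S: 2
Molecular formula: C6H14S2.
Molar mass = 150.298 g/mol.
Mass from C: 6 × 12.011 = 72.066 g/mol.
%C = 72.066 / 150.298 × 100 = 47.95%.

47.95%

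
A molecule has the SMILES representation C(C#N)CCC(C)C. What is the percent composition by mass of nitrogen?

12.60%

Atom tally by fragment:
  NCCH2 → C:2 H:2 N:1
  CH2 → C:1 H:2
  CH2 → C:1 H:2
  CH(CH3) → C:2 H:4
  CH3 → C:1 H:3
Element totals:
  C: 7
  H: 13
  N: 1
Molecular formula: C7H13N.
Molar mass = 111.188 g/mol.
Mass from N: 1 × 14.007 = 14.007 g/mol.
%N = 14.007 / 111.188 × 100 = 12.60%.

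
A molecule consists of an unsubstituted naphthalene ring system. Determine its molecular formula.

C10H8

Atom tally by fragment:
  naphthalene ring system core → C:10 H:8
Element totals:
  C: 10
  H: 8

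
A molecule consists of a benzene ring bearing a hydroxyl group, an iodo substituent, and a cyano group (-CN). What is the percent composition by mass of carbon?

34.31%

Atom tally by fragment:
  benzene ring core → C:6 H:6
  (− 3 ring H displaced by substituents)
  + OH → O:1 H:1
  + I → I:1
  + CN → C:1 N:1
Element totals:
  C: 7
  H: 4
  I: 1
  N: 1
  O: 1
Molecular formula: C7H4INO.
Molar mass = 245.019 g/mol.
Mass from C: 7 × 12.011 = 84.077 g/mol.
%C = 84.077 / 245.019 × 100 = 34.31%.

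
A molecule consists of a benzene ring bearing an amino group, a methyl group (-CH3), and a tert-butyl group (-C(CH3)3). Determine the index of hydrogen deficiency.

Atom tally by fragment:
  benzene ring core → C:6 H:6
  (− 3 ring H displaced by substituents)
  + NH2 → N:1 H:2
  + CH3 → C:1 H:3
  + C(CH3)3 → C:4 H:9
Element totals:
  C: 11
  H: 17
  N: 1
Molecular formula: C11H17N.
DoU = (2C + 2 + N − H − X) / 2 = (2·11 + 2 + 1 − 17 − 0) / 2 = 4.

4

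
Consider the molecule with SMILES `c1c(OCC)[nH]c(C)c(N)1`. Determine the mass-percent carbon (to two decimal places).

59.98%

Atom tally by fragment:
  pyrrole ring core → C:4 H:5 N:1
  (− 3 ring H displaced by substituents)
  + OC2H5 → C:2 H:5 O:1
  + CH3 → C:1 H:3
  + NH2 → N:1 H:2
Element totals:
  C: 7
  H: 12
  N: 2
  O: 1
Molecular formula: C7H12N2O.
Molar mass = 140.186 g/mol.
Mass from C: 7 × 12.011 = 84.077 g/mol.
%C = 84.077 / 140.186 × 100 = 59.98%.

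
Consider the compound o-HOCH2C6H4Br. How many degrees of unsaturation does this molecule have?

4

Element totals:
  C: 7
  H: 7
  Br: 1
  O: 1
Molecular formula: C7H7BrO.
DoU = (2C + 2 + N − H − X) / 2 = (2·7 + 2 + 0 − 7 − 1) / 2 = 4.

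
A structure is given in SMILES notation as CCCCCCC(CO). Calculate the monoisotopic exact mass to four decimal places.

Atom tally by fragment:
  CH3 → C:1 H:3
  CH2 → C:1 H:2
  CH2 → C:1 H:2
  CH2 → C:1 H:2
  CH2 → C:1 H:2
  CH2 → C:1 H:2
  CH2CH2OH → C:2 H:5 O:1
Element totals:
  C: 8
  H: 18
  O: 1
Molecular formula: C8H18O.
  M = 8(12.0) + 18(1.007825) + 15.994915
    = 96.000000 + 18.140850 + 15.994915 = 130.135765

130.1358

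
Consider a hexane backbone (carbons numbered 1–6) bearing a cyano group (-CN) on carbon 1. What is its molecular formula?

Atom tally by fragment:
  NCCH2 → C:2 H:2 N:1
  CH2 → C:1 H:2
  CH2 → C:1 H:2
  CH2 → C:1 H:2
  CH2 → C:1 H:2
  CH3 → C:1 H:3
Element totals:
  C: 7
  H: 13
  N: 1

C7H13N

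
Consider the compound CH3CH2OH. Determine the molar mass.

Element totals:
  C: 2
  H: 6
  O: 1
Molecular formula: C2H6O.
  M = 2(12.011) + 6(1.008) + 15.999
    = 24.022 + 6.048 + 15.999 = 46.069

46.07 g/mol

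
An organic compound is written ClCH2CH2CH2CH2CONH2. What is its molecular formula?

C5H10ClNO

Element totals:
  C: 5
  H: 10
  Cl: 1
  N: 1
  O: 1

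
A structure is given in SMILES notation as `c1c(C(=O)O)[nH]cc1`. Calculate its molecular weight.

Atom tally by fragment:
  pyrrole ring core → C:4 H:5 N:1
  (− 1 ring H displaced by substituents)
  + COOH → C:1 H:1 O:2
Element totals:
  C: 5
  H: 5
  N: 1
  O: 2
Molecular formula: C5H5NO2.
  M = 5(12.011) + 5(1.008) + 14.007 + 2(15.999)
    = 60.055 + 5.040 + 14.007 + 31.998 = 111.100

111.10 g/mol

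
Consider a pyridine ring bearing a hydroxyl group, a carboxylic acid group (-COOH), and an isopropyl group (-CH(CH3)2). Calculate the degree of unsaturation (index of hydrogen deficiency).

5

Atom tally by fragment:
  pyridine ring core → C:5 H:5 N:1
  (− 3 ring H displaced by substituents)
  + OH → O:1 H:1
  + COOH → C:1 H:1 O:2
  + CH(CH3)2 → C:3 H:7
Element totals:
  C: 9
  H: 11
  N: 1
  O: 3
Molecular formula: C9H11NO3.
DoU = (2C + 2 + N − H − X) / 2 = (2·9 + 2 + 1 − 11 − 0) / 2 = 5.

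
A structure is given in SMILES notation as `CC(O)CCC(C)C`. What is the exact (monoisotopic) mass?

Atom tally by fragment:
  CH3 → C:1 H:3
  CH(OH) → C:1 H:2 O:1
  CH2 → C:1 H:2
  CH2 → C:1 H:2
  CH(CH3) → C:2 H:4
  CH3 → C:1 H:3
Element totals:
  C: 7
  H: 16
  O: 1
Molecular formula: C7H16O.
  M = 7(12.0) + 16(1.007825) + 15.994915
    = 84.000000 + 16.125200 + 15.994915 = 116.120115

116.1201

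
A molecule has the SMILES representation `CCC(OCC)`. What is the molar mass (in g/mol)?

Atom tally by fragment:
  CH3 → C:1 H:3
  CH2 → C:1 H:2
  CH2OC2H5 → C:3 H:7 O:1
Element totals:
  C: 5
  H: 12
  O: 1
Molecular formula: C5H12O.
  M = 5(12.011) + 12(1.008) + 15.999
    = 60.055 + 12.096 + 15.999 = 88.150

88.15 g/mol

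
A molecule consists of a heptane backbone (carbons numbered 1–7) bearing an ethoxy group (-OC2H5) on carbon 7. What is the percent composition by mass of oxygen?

11.09%

Atom tally by fragment:
  CH3 → C:1 H:3
  CH2 → C:1 H:2
  CH2 → C:1 H:2
  CH2 → C:1 H:2
  CH2 → C:1 H:2
  CH2 → C:1 H:2
  CH2OC2H5 → C:3 H:7 O:1
Element totals:
  C: 9
  H: 20
  O: 1
Molecular formula: C9H20O.
Molar mass = 144.258 g/mol.
Mass from O: 1 × 15.999 = 15.999 g/mol.
%O = 15.999 / 144.258 × 100 = 11.09%.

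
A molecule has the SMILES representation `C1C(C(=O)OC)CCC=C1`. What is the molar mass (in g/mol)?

Atom tally by fragment:
  cyclohexene ring core → C:6 H:10
  (− 1 ring H displaced by substituents)
  + COOCH3 → C:2 H:3 O:2
Element totals:
  C: 8
  H: 12
  O: 2
Molecular formula: C8H12O2.
  M = 8(12.011) + 12(1.008) + 2(15.999)
    = 96.088 + 12.096 + 31.998 = 140.182

140.18 g/mol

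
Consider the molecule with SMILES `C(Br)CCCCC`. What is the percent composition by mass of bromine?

Atom tally by fragment:
  BrCH2 → C:1 H:2 Br:1
  CH2 → C:1 H:2
  CH2 → C:1 H:2
  CH2 → C:1 H:2
  CH2 → C:1 H:2
  CH3 → C:1 H:3
Element totals:
  C: 6
  H: 13
  Br: 1
Molecular formula: C6H13Br.
Molar mass = 165.074 g/mol.
Mass from Br: 1 × 79.904 = 79.904 g/mol.
%Br = 79.904 / 165.074 × 100 = 48.40%.

48.40%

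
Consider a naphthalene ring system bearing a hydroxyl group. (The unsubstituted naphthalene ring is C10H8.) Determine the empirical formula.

C10H8O

Atom tally by fragment:
  naphthalene ring system core → C:10 H:8
  (− 1 ring H displaced by substituents)
  + OH → O:1 H:1
Element totals:
  C: 10
  H: 8
  O: 1
Molecular formula: C10H8O.
gcd of subscripts (10, 8, 1) = 1, so the empirical formula equals the molecular formula.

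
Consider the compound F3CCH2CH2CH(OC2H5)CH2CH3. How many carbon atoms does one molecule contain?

Atom tally by fragment:
  F3CCH2 → C:2 H:2 F:3
  CH2 → C:1 H:2
  CH(OC2H5) → C:3 H:6 O:1
  CH2 → C:1 H:2
  CH3 → C:1 H:3
Element totals:
  C: 8
  H: 15
  F: 3
  O: 1

8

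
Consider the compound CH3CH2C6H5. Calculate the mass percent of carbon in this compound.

90.51%

Element totals:
  C: 8
  H: 10
Molecular formula: C8H10.
Molar mass = 106.168 g/mol.
Mass from C: 8 × 12.011 = 96.088 g/mol.
%C = 96.088 / 106.168 × 100 = 90.51%.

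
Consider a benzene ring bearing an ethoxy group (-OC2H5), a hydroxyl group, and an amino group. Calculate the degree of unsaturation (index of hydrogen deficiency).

4

Atom tally by fragment:
  benzene ring core → C:6 H:6
  (− 3 ring H displaced by substituents)
  + OC2H5 → C:2 H:5 O:1
  + OH → O:1 H:1
  + NH2 → N:1 H:2
Element totals:
  C: 8
  H: 11
  N: 1
  O: 2
Molecular formula: C8H11NO2.
DoU = (2C + 2 + N − H − X) / 2 = (2·8 + 2 + 1 − 11 − 0) / 2 = 4.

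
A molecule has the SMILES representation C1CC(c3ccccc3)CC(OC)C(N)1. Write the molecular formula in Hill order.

Atom tally by fragment:
  cyclohexane ring core → C:6 H:12
  (− 3 ring H displaced by substituents)
  + C6H5 → C:6 H:5
  + OCH3 → C:1 H:3 O:1
  + NH2 → N:1 H:2
Element totals:
  C: 13
  H: 19
  N: 1
  O: 1

C13H19NO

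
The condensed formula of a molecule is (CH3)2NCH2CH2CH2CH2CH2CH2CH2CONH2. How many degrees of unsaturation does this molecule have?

Element totals:
  C: 10
  H: 22
  N: 2
  O: 1
Molecular formula: C10H22N2O.
DoU = (2C + 2 + N − H − X) / 2 = (2·10 + 2 + 2 − 22 − 0) / 2 = 1.

1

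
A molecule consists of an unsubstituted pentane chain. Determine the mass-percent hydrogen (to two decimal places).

Atom tally by fragment:
  CH3 → C:1 H:3
  CH2 → C:1 H:2
  CH2 → C:1 H:2
  CH2 → C:1 H:2
  CH3 → C:1 H:3
Element totals:
  C: 5
  H: 12
Molecular formula: C5H12.
Molar mass = 72.151 g/mol.
Mass from H: 12 × 1.008 = 12.096 g/mol.
%H = 12.096 / 72.151 × 100 = 16.76%.

16.76%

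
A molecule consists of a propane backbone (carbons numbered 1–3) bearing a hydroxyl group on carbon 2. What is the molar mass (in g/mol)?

Atom tally by fragment:
  CH3 → C:1 H:3
  CH(OH) → C:1 H:2 O:1
  CH3 → C:1 H:3
Element totals:
  C: 3
  H: 8
  O: 1
Molecular formula: C3H8O.
  M = 3(12.011) + 8(1.008) + 15.999
    = 36.033 + 8.064 + 15.999 = 60.096

60.10 g/mol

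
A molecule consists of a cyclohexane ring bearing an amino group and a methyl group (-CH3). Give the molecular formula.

Atom tally by fragment:
  cyclohexane ring core → C:6 H:12
  (− 2 ring H displaced by substituents)
  + NH2 → N:1 H:2
  + CH3 → C:1 H:3
Element totals:
  C: 7
  H: 15
  N: 1

C7H15N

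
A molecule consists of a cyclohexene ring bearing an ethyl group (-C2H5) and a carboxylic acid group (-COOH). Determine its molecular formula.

C9H14O2

Atom tally by fragment:
  cyclohexene ring core → C:6 H:10
  (− 2 ring H displaced by substituents)
  + C2H5 → C:2 H:5
  + COOH → C:1 H:1 O:2
Element totals:
  C: 9
  H: 14
  O: 2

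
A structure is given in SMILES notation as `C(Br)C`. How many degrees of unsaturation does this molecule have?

Atom tally by fragment:
  BrCH2 → C:1 H:2 Br:1
  CH3 → C:1 H:3
Element totals:
  C: 2
  H: 5
  Br: 1
Molecular formula: C2H5Br.
DoU = (2C + 2 + N − H − X) / 2 = (2·2 + 2 + 0 − 5 − 1) / 2 = 0.

0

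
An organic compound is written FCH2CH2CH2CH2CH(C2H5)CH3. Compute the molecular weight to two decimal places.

Element totals:
  C: 8
  H: 17
  F: 1
Molecular formula: C8H17F.
  M = 8(12.011) + 17(1.008) + 18.998
    = 96.088 + 17.136 + 18.998 = 132.222

132.22 g/mol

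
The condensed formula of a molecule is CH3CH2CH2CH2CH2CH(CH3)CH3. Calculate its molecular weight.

114.23 g/mol

Element totals:
  C: 8
  H: 18
Molecular formula: C8H18.
  M = 8(12.011) + 18(1.008)
    = 96.088 + 18.144 = 114.232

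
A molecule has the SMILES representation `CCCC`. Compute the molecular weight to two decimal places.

Atom tally by fragment:
  CH3 → C:1 H:3
  CH2 → C:1 H:2
  CH2 → C:1 H:2
  CH3 → C:1 H:3
Element totals:
  C: 4
  H: 10
Molecular formula: C4H10.
  M = 4(12.011) + 10(1.008)
    = 48.044 + 10.080 = 58.124

58.12 g/mol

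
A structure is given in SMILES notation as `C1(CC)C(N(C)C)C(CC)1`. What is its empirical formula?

C9H19N

Atom tally by fragment:
  cyclopropane ring core → C:3 H:6
  (− 3 ring H displaced by substituents)
  + C2H5 → C:2 H:5
  + N(CH3)2 → N:1 C:2 H:6
  + C2H5 → C:2 H:5
Element totals:
  C: 9
  H: 19
  N: 1
Molecular formula: C9H19N.
gcd of subscripts (9, 19, 1) = 1, so the empirical formula equals the molecular formula.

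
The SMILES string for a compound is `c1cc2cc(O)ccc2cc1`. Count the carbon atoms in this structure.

Atom tally by fragment:
  naphthalene ring system core → C:10 H:8
  (− 1 ring H displaced by substituents)
  + OH → O:1 H:1
Element totals:
  C: 10
  H: 8
  O: 1

10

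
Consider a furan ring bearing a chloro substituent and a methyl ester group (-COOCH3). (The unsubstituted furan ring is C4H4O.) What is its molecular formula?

Atom tally by fragment:
  furan ring core → C:4 H:4 O:1
  (− 2 ring H displaced by substituents)
  + Cl → Cl:1
  + COOCH3 → C:2 H:3 O:2
Element totals:
  C: 6
  H: 5
  Cl: 1
  O: 3

C6H5ClO3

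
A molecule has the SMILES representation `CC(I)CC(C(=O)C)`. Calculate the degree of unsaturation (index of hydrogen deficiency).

Atom tally by fragment:
  CH3 → C:1 H:3
  CH(I) → C:1 H:1 I:1
  CH2 → C:1 H:2
  CH2COCH3 → C:3 H:5 O:1
Element totals:
  C: 6
  H: 11
  I: 1
  O: 1
Molecular formula: C6H11IO.
DoU = (2C + 2 + N − H − X) / 2 = (2·6 + 2 + 0 − 11 − 1) / 2 = 1.

1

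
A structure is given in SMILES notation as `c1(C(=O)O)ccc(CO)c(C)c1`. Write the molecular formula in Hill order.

C9H10O3

Atom tally by fragment:
  benzene ring core → C:6 H:6
  (− 3 ring H displaced by substituents)
  + COOH → C:1 H:1 O:2
  + CH2OH → C:1 H:3 O:1
  + CH3 → C:1 H:3
Element totals:
  C: 9
  H: 10
  O: 3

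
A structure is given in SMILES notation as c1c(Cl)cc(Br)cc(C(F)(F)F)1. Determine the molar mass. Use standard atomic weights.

259.45 g/mol

Atom tally by fragment:
  benzene ring core → C:6 H:6
  (− 3 ring H displaced by substituents)
  + Cl → Cl:1
  + Br → Br:1
  + CF3 → C:1 F:3
Element totals:
  C: 7
  H: 3
  Br: 1
  Cl: 1
  F: 3
Molecular formula: C7H3BrClF3.
  M = 7(12.011) + 3(1.008) + 79.904 + 35.45 + 3(18.998)
    = 84.077 + 3.024 + 79.904 + 35.450 + 56.994 = 259.449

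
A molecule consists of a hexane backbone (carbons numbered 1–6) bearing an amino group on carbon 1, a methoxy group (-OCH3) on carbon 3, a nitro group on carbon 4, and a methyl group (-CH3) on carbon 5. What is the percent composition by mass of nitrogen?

14.73%

Atom tally by fragment:
  H2NCH2 → C:1 H:4 N:1
  CH2 → C:1 H:2
  CH(OCH3) → C:2 H:4 O:1
  CH(NO2) → C:1 H:1 N:1 O:2
  CH(CH3) → C:2 H:4
  CH3 → C:1 H:3
Element totals:
  C: 8
  H: 18
  N: 2
  O: 3
Molecular formula: C8H18N2O3.
Molar mass = 190.243 g/mol.
Mass from N: 2 × 14.007 = 28.014 g/mol.
%N = 28.014 / 190.243 × 100 = 14.73%.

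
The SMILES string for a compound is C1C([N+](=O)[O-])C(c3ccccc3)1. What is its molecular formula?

C9H9NO2

Atom tally by fragment:
  cyclopropane ring core → C:3 H:6
  (− 2 ring H displaced by substituents)
  + NO2 → N:1 O:2
  + C6H5 → C:6 H:5
Element totals:
  C: 9
  H: 9
  N: 1
  O: 2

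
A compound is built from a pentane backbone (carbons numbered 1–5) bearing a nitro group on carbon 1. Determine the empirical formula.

C5H11NO2

Atom tally by fragment:
  O2NCH2 → C:1 H:2 N:1 O:2
  CH2 → C:1 H:2
  CH2 → C:1 H:2
  CH2 → C:1 H:2
  CH3 → C:1 H:3
Element totals:
  C: 5
  H: 11
  N: 1
  O: 2
Molecular formula: C5H11NO2.
gcd of subscripts (5, 11, 1, 2) = 1, so the empirical formula equals the molecular formula.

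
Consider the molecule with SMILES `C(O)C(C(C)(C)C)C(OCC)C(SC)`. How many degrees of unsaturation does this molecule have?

Atom tally by fragment:
  HOCH2 → C:1 H:3 O:1
  CH(C(CH3)3) → C:5 H:10
  CH(OC2H5) → C:3 H:6 O:1
  CH2SCH3 → C:2 H:5 S:1
Element totals:
  C: 11
  H: 24
  O: 2
  S: 1
Molecular formula: C11H24O2S.
DoU = (2C + 2 + N − H − X) / 2 = (2·11 + 2 + 0 − 24 − 0) / 2 = 0.

0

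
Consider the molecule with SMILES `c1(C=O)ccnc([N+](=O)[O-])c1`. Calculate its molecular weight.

152.11 g/mol

Atom tally by fragment:
  pyridine ring core → C:5 H:5 N:1
  (− 2 ring H displaced by substituents)
  + CHO → C:1 H:1 O:1
  + NO2 → N:1 O:2
Element totals:
  C: 6
  H: 4
  N: 2
  O: 3
Molecular formula: C6H4N2O3.
  M = 6(12.011) + 4(1.008) + 2(14.007) + 3(15.999)
    = 72.066 + 4.032 + 28.014 + 47.997 = 152.109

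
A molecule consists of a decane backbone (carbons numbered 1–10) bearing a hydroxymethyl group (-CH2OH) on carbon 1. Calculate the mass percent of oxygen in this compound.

Atom tally by fragment:
  HOCH2CH2 → C:2 H:5 O:1
  CH2 → C:1 H:2
  CH2 → C:1 H:2
  CH2 → C:1 H:2
  CH2 → C:1 H:2
  CH2 → C:1 H:2
  CH2 → C:1 H:2
  CH2 → C:1 H:2
  CH2 → C:1 H:2
  CH3 → C:1 H:3
Element totals:
  C: 11
  H: 24
  O: 1
Molecular formula: C11H24O.
Molar mass = 172.312 g/mol.
Mass from O: 1 × 15.999 = 15.999 g/mol.
%O = 15.999 / 172.312 × 100 = 9.28%.

9.28%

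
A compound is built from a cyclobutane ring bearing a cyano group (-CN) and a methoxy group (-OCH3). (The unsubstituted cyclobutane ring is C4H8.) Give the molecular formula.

Atom tally by fragment:
  cyclobutane ring core → C:4 H:8
  (− 2 ring H displaced by substituents)
  + CN → C:1 N:1
  + OCH3 → C:1 H:3 O:1
Element totals:
  C: 6
  H: 9
  N: 1
  O: 1

C6H9NO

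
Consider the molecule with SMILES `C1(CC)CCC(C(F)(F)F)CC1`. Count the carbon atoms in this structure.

Atom tally by fragment:
  cyclohexane ring core → C:6 H:12
  (− 2 ring H displaced by substituents)
  + C2H5 → C:2 H:5
  + CF3 → C:1 F:3
Element totals:
  C: 9
  H: 15
  F: 3

9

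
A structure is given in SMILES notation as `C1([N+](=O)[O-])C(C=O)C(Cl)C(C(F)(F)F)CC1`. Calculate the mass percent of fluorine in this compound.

Atom tally by fragment:
  cyclohexane ring core → C:6 H:12
  (− 4 ring H displaced by substituents)
  + NO2 → N:1 O:2
  + CHO → C:1 H:1 O:1
  + Cl → Cl:1
  + CF3 → C:1 F:3
Element totals:
  C: 8
  H: 9
  Cl: 1
  F: 3
  N: 1
  O: 3
Molecular formula: C8H9ClF3NO3.
Molar mass = 259.608 g/mol.
Mass from F: 3 × 18.998 = 56.994 g/mol.
%F = 56.994 / 259.608 × 100 = 21.95%.

21.95%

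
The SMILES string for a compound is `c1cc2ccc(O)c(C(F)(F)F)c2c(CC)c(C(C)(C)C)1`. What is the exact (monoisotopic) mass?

296.1388

Atom tally by fragment:
  naphthalene ring system core → C:10 H:8
  (− 4 ring H displaced by substituents)
  + OH → O:1 H:1
  + CF3 → C:1 F:3
  + C2H5 → C:2 H:5
  + C(CH3)3 → C:4 H:9
Element totals:
  C: 17
  H: 19
  F: 3
  O: 1
Molecular formula: C17H19F3O.
  M = 17(12.0) + 19(1.007825) + 3(18.998403) + 15.994915
    = 204.000000 + 19.148675 + 56.995209 + 15.994915 = 296.138799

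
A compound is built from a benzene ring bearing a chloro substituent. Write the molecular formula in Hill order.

C6H5Cl

Atom tally by fragment:
  benzene ring core → C:6 H:6
  (− 1 ring H displaced by substituents)
  + Cl → Cl:1
Element totals:
  C: 6
  H: 5
  Cl: 1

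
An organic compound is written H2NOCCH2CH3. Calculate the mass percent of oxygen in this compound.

Element totals:
  C: 3
  H: 7
  N: 1
  O: 1
Molecular formula: C3H7NO.
Molar mass = 73.095 g/mol.
Mass from O: 1 × 15.999 = 15.999 g/mol.
%O = 15.999 / 73.095 × 100 = 21.89%.

21.89%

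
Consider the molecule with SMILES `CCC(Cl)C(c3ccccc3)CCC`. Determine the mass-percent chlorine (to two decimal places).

16.82%

Atom tally by fragment:
  CH3 → C:1 H:3
  CH2 → C:1 H:2
  CH(Cl) → C:1 H:1 Cl:1
  CH(C6H5) → C:7 H:6
  CH2 → C:1 H:2
  CH2 → C:1 H:2
  CH3 → C:1 H:3
Element totals:
  C: 13
  H: 19
  Cl: 1
Molecular formula: C13H19Cl.
Molar mass = 210.745 g/mol.
Mass from Cl: 1 × 35.45 = 35.450 g/mol.
%Cl = 35.450 / 210.745 × 100 = 16.82%.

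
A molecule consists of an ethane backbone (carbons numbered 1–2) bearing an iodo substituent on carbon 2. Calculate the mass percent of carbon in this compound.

15.40%

Atom tally by fragment:
  CH3 → C:1 H:3
  CH2I → C:1 H:2 I:1
Element totals:
  C: 2
  H: 5
  I: 1
Molecular formula: C2H5I.
Molar mass = 155.966 g/mol.
Mass from C: 2 × 12.011 = 24.022 g/mol.
%C = 24.022 / 155.966 × 100 = 15.40%.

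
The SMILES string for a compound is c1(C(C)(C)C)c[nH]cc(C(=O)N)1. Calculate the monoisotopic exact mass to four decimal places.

Atom tally by fragment:
  pyrrole ring core → C:4 H:5 N:1
  (− 2 ring H displaced by substituents)
  + C(CH3)3 → C:4 H:9
  + CONH2 → C:1 H:2 O:1 N:1
Element totals:
  C: 9
  H: 14
  N: 2
  O: 1
Molecular formula: C9H14N2O.
  M = 9(12.0) + 14(1.007825) + 2(14.003074) + 15.994915
    = 108.000000 + 14.109550 + 28.006148 + 15.994915 = 166.110613

166.1106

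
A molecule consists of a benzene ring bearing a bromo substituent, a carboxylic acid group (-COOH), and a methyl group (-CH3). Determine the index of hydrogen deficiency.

Atom tally by fragment:
  benzene ring core → C:6 H:6
  (− 3 ring H displaced by substituents)
  + Br → Br:1
  + COOH → C:1 H:1 O:2
  + CH3 → C:1 H:3
Element totals:
  C: 8
  H: 7
  Br: 1
  O: 2
Molecular formula: C8H7BrO2.
DoU = (2C + 2 + N − H − X) / 2 = (2·8 + 2 + 0 − 7 − 1) / 2 = 5.

5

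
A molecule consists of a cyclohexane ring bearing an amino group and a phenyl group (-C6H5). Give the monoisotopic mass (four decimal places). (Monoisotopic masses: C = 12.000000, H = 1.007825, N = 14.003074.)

175.1361

Atom tally by fragment:
  cyclohexane ring core → C:6 H:12
  (− 2 ring H displaced by substituents)
  + NH2 → N:1 H:2
  + C6H5 → C:6 H:5
Element totals:
  C: 12
  H: 17
  N: 1
Molecular formula: C12H17N.
  M = 12(12.0) + 17(1.007825) + 14.003074
    = 144.000000 + 17.133025 + 14.003074 = 175.136099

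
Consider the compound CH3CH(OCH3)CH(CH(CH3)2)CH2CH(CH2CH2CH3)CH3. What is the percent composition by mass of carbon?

Atom tally by fragment:
  CH3 → C:1 H:3
  CH(OCH3) → C:2 H:4 O:1
  CH(CH(CH3)2) → C:4 H:8
  CH2 → C:1 H:2
  CH(CH2CH2CH3) → C:4 H:8
  CH3 → C:1 H:3
Element totals:
  C: 13
  H: 28
  O: 1
Molecular formula: C13H28O.
Molar mass = 200.366 g/mol.
Mass from C: 13 × 12.011 = 156.143 g/mol.
%C = 156.143 / 200.366 × 100 = 77.93%.

77.93%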